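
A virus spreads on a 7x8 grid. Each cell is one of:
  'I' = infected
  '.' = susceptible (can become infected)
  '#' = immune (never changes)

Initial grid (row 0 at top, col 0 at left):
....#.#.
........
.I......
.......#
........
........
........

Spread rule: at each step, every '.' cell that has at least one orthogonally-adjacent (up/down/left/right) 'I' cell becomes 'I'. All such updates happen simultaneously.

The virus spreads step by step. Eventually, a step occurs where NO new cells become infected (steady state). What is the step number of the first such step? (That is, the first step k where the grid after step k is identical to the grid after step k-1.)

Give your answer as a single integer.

Answer: 11

Derivation:
Step 0 (initial): 1 infected
Step 1: +4 new -> 5 infected
Step 2: +7 new -> 12 infected
Step 3: +8 new -> 20 infected
Step 4: +8 new -> 28 infected
Step 5: +7 new -> 35 infected
Step 6: +7 new -> 42 infected
Step 7: +4 new -> 46 infected
Step 8: +4 new -> 50 infected
Step 9: +2 new -> 52 infected
Step 10: +1 new -> 53 infected
Step 11: +0 new -> 53 infected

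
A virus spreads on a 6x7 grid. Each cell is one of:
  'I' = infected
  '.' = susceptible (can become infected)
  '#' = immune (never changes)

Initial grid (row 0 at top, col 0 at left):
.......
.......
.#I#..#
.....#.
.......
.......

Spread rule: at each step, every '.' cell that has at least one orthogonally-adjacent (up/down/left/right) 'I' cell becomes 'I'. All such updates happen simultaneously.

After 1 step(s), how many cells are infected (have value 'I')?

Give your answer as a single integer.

Step 0 (initial): 1 infected
Step 1: +2 new -> 3 infected

Answer: 3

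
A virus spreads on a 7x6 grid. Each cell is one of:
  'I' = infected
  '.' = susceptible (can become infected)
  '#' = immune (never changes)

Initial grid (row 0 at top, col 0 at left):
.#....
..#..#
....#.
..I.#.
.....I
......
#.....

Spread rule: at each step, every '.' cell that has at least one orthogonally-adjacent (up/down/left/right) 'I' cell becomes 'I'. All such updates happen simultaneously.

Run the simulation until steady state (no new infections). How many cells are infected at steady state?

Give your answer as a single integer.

Step 0 (initial): 2 infected
Step 1: +7 new -> 9 infected
Step 2: +9 new -> 18 infected
Step 3: +8 new -> 26 infected
Step 4: +6 new -> 32 infected
Step 5: +3 new -> 35 infected
Step 6: +1 new -> 36 infected
Step 7: +0 new -> 36 infected

Answer: 36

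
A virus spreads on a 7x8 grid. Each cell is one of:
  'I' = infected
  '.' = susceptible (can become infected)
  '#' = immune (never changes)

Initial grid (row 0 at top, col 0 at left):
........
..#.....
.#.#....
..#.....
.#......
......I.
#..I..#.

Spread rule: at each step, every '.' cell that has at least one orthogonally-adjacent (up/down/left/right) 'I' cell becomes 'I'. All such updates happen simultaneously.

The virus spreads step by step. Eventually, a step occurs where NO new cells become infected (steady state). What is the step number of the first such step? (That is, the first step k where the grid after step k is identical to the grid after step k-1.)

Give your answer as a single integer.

Step 0 (initial): 2 infected
Step 1: +6 new -> 8 infected
Step 2: +9 new -> 17 infected
Step 3: +7 new -> 24 infected
Step 4: +5 new -> 29 infected
Step 5: +5 new -> 34 infected
Step 6: +4 new -> 38 infected
Step 7: +4 new -> 42 infected
Step 8: +2 new -> 44 infected
Step 9: +3 new -> 47 infected
Step 10: +1 new -> 48 infected
Step 11: +0 new -> 48 infected

Answer: 11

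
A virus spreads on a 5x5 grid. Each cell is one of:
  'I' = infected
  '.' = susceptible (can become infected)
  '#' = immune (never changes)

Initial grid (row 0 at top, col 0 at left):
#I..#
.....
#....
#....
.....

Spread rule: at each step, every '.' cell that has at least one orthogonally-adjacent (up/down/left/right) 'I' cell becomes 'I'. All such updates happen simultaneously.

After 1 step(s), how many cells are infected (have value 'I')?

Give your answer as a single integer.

Answer: 3

Derivation:
Step 0 (initial): 1 infected
Step 1: +2 new -> 3 infected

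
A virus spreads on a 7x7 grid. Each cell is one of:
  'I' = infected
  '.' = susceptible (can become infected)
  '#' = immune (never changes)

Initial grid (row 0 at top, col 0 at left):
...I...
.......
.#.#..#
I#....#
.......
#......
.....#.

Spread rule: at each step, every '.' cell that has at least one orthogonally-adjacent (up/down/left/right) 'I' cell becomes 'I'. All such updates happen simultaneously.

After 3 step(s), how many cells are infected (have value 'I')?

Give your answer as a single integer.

Step 0 (initial): 2 infected
Step 1: +5 new -> 7 infected
Step 2: +6 new -> 13 infected
Step 3: +8 new -> 21 infected

Answer: 21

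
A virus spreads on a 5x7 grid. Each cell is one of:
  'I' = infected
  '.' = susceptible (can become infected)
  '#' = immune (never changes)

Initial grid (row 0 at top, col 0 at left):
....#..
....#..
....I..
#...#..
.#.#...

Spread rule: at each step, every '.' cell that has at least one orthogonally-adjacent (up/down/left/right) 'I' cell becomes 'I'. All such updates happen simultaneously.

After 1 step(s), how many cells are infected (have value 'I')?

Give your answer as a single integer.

Answer: 3

Derivation:
Step 0 (initial): 1 infected
Step 1: +2 new -> 3 infected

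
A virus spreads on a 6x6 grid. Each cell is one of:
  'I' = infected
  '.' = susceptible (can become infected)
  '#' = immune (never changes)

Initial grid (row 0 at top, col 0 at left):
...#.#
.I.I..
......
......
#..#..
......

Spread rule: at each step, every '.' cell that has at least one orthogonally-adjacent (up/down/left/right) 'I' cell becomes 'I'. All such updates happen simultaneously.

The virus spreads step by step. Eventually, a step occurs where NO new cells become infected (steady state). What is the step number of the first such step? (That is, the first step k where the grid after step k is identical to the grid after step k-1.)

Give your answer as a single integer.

Step 0 (initial): 2 infected
Step 1: +6 new -> 8 infected
Step 2: +9 new -> 17 infected
Step 3: +5 new -> 22 infected
Step 4: +4 new -> 26 infected
Step 5: +4 new -> 30 infected
Step 6: +2 new -> 32 infected
Step 7: +0 new -> 32 infected

Answer: 7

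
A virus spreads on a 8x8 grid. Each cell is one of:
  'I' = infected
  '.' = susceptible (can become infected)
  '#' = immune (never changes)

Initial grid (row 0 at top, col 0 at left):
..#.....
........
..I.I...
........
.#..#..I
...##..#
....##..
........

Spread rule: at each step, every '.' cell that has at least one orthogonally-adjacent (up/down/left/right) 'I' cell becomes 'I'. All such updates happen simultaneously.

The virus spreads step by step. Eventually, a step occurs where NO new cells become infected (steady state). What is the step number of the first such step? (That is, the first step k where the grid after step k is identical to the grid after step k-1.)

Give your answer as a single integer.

Step 0 (initial): 3 infected
Step 1: +9 new -> 12 infected
Step 2: +14 new -> 26 infected
Step 3: +11 new -> 37 infected
Step 4: +8 new -> 45 infected
Step 5: +6 new -> 51 infected
Step 6: +4 new -> 55 infected
Step 7: +1 new -> 56 infected
Step 8: +0 new -> 56 infected

Answer: 8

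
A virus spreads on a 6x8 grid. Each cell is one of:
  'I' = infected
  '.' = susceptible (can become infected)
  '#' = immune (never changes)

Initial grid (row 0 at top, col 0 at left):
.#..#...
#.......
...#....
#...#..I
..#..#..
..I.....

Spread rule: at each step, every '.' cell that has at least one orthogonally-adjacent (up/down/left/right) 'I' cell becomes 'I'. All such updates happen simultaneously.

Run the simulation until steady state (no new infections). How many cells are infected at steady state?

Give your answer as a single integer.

Answer: 39

Derivation:
Step 0 (initial): 2 infected
Step 1: +5 new -> 7 infected
Step 2: +9 new -> 16 infected
Step 3: +9 new -> 25 infected
Step 4: +5 new -> 30 infected
Step 5: +5 new -> 35 infected
Step 6: +2 new -> 37 infected
Step 7: +2 new -> 39 infected
Step 8: +0 new -> 39 infected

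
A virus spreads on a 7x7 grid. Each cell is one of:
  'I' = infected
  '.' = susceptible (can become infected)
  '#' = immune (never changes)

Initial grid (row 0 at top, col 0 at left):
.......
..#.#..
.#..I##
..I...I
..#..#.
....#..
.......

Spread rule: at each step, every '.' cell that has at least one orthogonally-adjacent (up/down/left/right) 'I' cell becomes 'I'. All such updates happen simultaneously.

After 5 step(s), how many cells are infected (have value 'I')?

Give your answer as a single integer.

Answer: 38

Derivation:
Step 0 (initial): 3 infected
Step 1: +7 new -> 10 infected
Step 2: +6 new -> 16 infected
Step 3: +7 new -> 23 infected
Step 4: +8 new -> 31 infected
Step 5: +7 new -> 38 infected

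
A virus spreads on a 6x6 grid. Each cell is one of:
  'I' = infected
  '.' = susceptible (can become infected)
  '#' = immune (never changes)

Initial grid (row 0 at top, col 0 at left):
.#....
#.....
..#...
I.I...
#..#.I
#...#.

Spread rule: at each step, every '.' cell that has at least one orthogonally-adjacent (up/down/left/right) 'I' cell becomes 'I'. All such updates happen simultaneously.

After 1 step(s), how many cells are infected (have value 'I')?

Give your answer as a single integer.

Step 0 (initial): 3 infected
Step 1: +7 new -> 10 infected

Answer: 10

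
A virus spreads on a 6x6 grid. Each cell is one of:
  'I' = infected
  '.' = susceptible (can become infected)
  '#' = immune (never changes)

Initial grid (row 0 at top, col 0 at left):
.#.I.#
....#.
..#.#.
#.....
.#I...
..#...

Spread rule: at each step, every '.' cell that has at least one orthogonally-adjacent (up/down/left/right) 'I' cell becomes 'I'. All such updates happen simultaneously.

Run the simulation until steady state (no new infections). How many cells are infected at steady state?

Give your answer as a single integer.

Answer: 25

Derivation:
Step 0 (initial): 2 infected
Step 1: +5 new -> 7 infected
Step 2: +6 new -> 13 infected
Step 3: +5 new -> 18 infected
Step 4: +4 new -> 22 infected
Step 5: +2 new -> 24 infected
Step 6: +1 new -> 25 infected
Step 7: +0 new -> 25 infected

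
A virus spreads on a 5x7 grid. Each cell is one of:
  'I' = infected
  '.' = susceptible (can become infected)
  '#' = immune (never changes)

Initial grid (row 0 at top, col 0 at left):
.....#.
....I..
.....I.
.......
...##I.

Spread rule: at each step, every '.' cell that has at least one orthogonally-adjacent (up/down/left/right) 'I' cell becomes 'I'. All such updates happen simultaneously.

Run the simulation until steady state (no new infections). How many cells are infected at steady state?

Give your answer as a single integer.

Step 0 (initial): 3 infected
Step 1: +7 new -> 10 infected
Step 2: +6 new -> 16 infected
Step 3: +5 new -> 21 infected
Step 4: +4 new -> 25 infected
Step 5: +4 new -> 29 infected
Step 6: +2 new -> 31 infected
Step 7: +1 new -> 32 infected
Step 8: +0 new -> 32 infected

Answer: 32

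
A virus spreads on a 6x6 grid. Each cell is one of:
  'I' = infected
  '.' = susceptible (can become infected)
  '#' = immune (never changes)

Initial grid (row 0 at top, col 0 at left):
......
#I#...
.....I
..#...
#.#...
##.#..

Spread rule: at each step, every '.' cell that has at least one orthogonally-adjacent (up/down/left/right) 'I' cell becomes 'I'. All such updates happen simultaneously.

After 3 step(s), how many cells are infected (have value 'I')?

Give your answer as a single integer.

Answer: 25

Derivation:
Step 0 (initial): 2 infected
Step 1: +5 new -> 7 infected
Step 2: +10 new -> 17 infected
Step 3: +8 new -> 25 infected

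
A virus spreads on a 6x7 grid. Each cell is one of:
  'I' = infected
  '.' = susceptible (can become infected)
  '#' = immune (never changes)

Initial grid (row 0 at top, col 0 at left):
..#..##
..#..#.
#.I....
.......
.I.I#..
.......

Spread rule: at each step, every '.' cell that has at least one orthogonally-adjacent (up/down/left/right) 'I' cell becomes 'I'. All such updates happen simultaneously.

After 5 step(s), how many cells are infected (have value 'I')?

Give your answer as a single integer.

Answer: 35

Derivation:
Step 0 (initial): 3 infected
Step 1: +9 new -> 12 infected
Step 2: +8 new -> 20 infected
Step 3: +7 new -> 27 infected
Step 4: +6 new -> 33 infected
Step 5: +2 new -> 35 infected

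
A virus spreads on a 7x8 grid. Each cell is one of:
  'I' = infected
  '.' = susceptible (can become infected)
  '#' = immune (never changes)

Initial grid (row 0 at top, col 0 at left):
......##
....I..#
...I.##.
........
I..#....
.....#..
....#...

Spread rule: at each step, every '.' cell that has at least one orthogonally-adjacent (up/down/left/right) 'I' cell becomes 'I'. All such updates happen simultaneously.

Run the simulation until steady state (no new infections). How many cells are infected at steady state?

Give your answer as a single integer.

Step 0 (initial): 3 infected
Step 1: +9 new -> 12 infected
Step 2: +12 new -> 24 infected
Step 3: +7 new -> 31 infected
Step 4: +7 new -> 38 infected
Step 5: +3 new -> 41 infected
Step 6: +3 new -> 44 infected
Step 7: +2 new -> 46 infected
Step 8: +2 new -> 48 infected
Step 9: +0 new -> 48 infected

Answer: 48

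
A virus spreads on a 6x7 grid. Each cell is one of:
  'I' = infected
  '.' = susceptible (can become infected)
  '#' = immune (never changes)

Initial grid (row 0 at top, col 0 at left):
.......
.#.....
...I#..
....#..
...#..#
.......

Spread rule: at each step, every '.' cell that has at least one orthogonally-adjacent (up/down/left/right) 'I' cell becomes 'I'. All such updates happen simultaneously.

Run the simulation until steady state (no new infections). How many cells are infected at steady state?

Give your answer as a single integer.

Answer: 37

Derivation:
Step 0 (initial): 1 infected
Step 1: +3 new -> 4 infected
Step 2: +5 new -> 9 infected
Step 3: +6 new -> 15 infected
Step 4: +8 new -> 23 infected
Step 5: +7 new -> 30 infected
Step 6: +4 new -> 34 infected
Step 7: +2 new -> 36 infected
Step 8: +1 new -> 37 infected
Step 9: +0 new -> 37 infected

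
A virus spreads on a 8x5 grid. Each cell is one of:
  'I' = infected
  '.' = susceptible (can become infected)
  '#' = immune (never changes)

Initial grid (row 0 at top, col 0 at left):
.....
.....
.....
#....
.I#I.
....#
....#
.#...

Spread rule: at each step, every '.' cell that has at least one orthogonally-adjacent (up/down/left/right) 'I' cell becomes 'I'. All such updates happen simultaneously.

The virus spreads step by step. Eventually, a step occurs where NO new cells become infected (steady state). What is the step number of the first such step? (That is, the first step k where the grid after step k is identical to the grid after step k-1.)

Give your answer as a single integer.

Step 0 (initial): 2 infected
Step 1: +6 new -> 8 infected
Step 2: +8 new -> 16 infected
Step 3: +8 new -> 24 infected
Step 4: +8 new -> 32 infected
Step 5: +3 new -> 35 infected
Step 6: +0 new -> 35 infected

Answer: 6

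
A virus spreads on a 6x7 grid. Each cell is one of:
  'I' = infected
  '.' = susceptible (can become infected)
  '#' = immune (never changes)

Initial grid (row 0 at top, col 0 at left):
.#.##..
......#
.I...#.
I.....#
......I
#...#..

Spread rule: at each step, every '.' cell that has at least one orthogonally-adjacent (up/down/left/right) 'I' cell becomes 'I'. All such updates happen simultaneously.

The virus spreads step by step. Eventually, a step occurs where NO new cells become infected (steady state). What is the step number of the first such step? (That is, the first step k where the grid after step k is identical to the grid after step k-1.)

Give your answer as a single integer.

Answer: 8

Derivation:
Step 0 (initial): 3 infected
Step 1: +7 new -> 10 infected
Step 2: +8 new -> 18 infected
Step 3: +9 new -> 27 infected
Step 4: +3 new -> 30 infected
Step 5: +1 new -> 31 infected
Step 6: +1 new -> 32 infected
Step 7: +1 new -> 33 infected
Step 8: +0 new -> 33 infected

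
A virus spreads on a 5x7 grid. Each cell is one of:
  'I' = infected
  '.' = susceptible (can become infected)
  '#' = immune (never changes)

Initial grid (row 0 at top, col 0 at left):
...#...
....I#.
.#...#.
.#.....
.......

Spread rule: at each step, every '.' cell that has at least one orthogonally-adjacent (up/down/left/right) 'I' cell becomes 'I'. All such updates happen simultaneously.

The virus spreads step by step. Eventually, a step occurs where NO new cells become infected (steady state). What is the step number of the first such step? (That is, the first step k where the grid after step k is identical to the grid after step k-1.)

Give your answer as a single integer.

Answer: 8

Derivation:
Step 0 (initial): 1 infected
Step 1: +3 new -> 4 infected
Step 2: +4 new -> 8 infected
Step 3: +7 new -> 15 infected
Step 4: +7 new -> 22 infected
Step 5: +5 new -> 27 infected
Step 6: +2 new -> 29 infected
Step 7: +1 new -> 30 infected
Step 8: +0 new -> 30 infected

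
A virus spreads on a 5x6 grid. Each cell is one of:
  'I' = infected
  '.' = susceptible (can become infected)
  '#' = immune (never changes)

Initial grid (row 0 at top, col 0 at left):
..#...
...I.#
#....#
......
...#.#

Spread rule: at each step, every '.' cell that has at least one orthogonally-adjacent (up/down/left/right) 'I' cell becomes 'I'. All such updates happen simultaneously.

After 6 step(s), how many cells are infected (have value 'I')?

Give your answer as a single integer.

Step 0 (initial): 1 infected
Step 1: +4 new -> 5 infected
Step 2: +5 new -> 10 infected
Step 3: +6 new -> 16 infected
Step 4: +5 new -> 21 infected
Step 5: +2 new -> 23 infected
Step 6: +1 new -> 24 infected

Answer: 24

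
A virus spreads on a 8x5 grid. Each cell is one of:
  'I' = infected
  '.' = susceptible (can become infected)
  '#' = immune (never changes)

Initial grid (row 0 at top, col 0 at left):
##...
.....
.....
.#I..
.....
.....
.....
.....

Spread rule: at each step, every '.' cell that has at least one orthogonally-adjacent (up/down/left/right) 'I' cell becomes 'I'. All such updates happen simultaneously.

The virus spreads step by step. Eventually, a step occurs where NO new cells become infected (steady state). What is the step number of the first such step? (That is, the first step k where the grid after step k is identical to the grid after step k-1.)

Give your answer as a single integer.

Step 0 (initial): 1 infected
Step 1: +3 new -> 4 infected
Step 2: +7 new -> 11 infected
Step 3: +10 new -> 21 infected
Step 4: +9 new -> 30 infected
Step 5: +5 new -> 35 infected
Step 6: +2 new -> 37 infected
Step 7: +0 new -> 37 infected

Answer: 7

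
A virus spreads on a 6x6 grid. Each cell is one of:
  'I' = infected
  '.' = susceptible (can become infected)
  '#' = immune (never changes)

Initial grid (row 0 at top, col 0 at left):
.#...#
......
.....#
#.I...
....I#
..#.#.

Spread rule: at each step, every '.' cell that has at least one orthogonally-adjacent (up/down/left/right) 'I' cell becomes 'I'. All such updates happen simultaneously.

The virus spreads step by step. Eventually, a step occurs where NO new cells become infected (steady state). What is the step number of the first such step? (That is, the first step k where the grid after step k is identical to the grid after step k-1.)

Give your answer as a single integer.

Answer: 6

Derivation:
Step 0 (initial): 2 infected
Step 1: +6 new -> 8 infected
Step 2: +7 new -> 15 infected
Step 3: +7 new -> 22 infected
Step 4: +5 new -> 27 infected
Step 5: +1 new -> 28 infected
Step 6: +0 new -> 28 infected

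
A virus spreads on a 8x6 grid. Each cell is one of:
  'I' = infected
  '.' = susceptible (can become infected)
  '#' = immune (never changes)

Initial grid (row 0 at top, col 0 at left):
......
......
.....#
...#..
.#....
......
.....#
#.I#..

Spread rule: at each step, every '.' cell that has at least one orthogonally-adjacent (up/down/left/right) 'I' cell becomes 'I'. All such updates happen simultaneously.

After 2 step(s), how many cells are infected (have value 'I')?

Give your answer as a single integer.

Step 0 (initial): 1 infected
Step 1: +2 new -> 3 infected
Step 2: +3 new -> 6 infected

Answer: 6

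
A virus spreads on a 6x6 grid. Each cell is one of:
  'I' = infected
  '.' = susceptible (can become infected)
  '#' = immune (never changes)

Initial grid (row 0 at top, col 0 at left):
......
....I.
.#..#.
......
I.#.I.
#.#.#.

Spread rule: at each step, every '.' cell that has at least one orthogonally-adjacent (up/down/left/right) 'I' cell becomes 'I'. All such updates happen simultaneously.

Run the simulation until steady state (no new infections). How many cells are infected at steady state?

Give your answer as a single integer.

Step 0 (initial): 3 infected
Step 1: +8 new -> 11 infected
Step 2: +12 new -> 23 infected
Step 3: +5 new -> 28 infected
Step 4: +2 new -> 30 infected
Step 5: +0 new -> 30 infected

Answer: 30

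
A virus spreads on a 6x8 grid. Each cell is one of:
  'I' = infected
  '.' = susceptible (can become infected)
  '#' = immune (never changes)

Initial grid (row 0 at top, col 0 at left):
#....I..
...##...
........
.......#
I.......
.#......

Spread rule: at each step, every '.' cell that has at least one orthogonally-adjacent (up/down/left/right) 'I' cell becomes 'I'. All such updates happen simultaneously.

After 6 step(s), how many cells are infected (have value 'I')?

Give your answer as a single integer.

Step 0 (initial): 2 infected
Step 1: +6 new -> 8 infected
Step 2: +7 new -> 15 infected
Step 3: +10 new -> 25 infected
Step 4: +12 new -> 37 infected
Step 5: +3 new -> 40 infected
Step 6: +2 new -> 42 infected

Answer: 42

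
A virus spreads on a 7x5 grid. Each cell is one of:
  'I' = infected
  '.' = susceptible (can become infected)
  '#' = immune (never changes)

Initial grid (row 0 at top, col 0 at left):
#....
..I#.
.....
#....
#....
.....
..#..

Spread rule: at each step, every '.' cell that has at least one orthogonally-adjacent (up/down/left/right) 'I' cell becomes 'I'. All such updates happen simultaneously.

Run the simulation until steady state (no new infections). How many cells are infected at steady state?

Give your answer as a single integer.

Answer: 30

Derivation:
Step 0 (initial): 1 infected
Step 1: +3 new -> 4 infected
Step 2: +6 new -> 10 infected
Step 3: +6 new -> 16 infected
Step 4: +5 new -> 21 infected
Step 5: +3 new -> 24 infected
Step 6: +4 new -> 28 infected
Step 7: +2 new -> 30 infected
Step 8: +0 new -> 30 infected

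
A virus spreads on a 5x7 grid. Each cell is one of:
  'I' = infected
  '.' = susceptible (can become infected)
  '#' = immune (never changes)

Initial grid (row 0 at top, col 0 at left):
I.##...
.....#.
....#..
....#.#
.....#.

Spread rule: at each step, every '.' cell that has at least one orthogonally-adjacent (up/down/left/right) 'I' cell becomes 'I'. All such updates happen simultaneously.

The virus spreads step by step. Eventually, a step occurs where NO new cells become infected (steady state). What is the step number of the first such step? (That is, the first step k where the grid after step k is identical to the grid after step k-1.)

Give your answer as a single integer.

Step 0 (initial): 1 infected
Step 1: +2 new -> 3 infected
Step 2: +2 new -> 5 infected
Step 3: +3 new -> 8 infected
Step 4: +4 new -> 12 infected
Step 5: +4 new -> 16 infected
Step 6: +3 new -> 19 infected
Step 7: +2 new -> 21 infected
Step 8: +2 new -> 23 infected
Step 9: +1 new -> 24 infected
Step 10: +1 new -> 25 infected
Step 11: +1 new -> 26 infected
Step 12: +1 new -> 27 infected
Step 13: +0 new -> 27 infected

Answer: 13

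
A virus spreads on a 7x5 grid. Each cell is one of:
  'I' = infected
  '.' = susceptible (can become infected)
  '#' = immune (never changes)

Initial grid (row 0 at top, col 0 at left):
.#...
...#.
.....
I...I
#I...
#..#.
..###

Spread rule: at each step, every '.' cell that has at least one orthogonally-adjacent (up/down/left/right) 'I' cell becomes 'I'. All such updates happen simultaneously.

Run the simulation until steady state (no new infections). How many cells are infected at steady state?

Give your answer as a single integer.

Answer: 27

Derivation:
Step 0 (initial): 3 infected
Step 1: +7 new -> 10 infected
Step 2: +9 new -> 19 infected
Step 3: +5 new -> 24 infected
Step 4: +2 new -> 26 infected
Step 5: +1 new -> 27 infected
Step 6: +0 new -> 27 infected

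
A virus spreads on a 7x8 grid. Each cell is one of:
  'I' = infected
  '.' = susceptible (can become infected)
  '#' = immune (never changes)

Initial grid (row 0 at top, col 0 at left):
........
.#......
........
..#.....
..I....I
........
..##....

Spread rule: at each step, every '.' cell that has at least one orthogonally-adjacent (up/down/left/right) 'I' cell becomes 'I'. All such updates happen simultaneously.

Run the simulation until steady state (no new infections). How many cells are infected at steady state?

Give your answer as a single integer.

Answer: 52

Derivation:
Step 0 (initial): 2 infected
Step 1: +6 new -> 8 infected
Step 2: +11 new -> 19 infected
Step 3: +12 new -> 31 infected
Step 4: +10 new -> 41 infected
Step 5: +6 new -> 47 infected
Step 6: +4 new -> 51 infected
Step 7: +1 new -> 52 infected
Step 8: +0 new -> 52 infected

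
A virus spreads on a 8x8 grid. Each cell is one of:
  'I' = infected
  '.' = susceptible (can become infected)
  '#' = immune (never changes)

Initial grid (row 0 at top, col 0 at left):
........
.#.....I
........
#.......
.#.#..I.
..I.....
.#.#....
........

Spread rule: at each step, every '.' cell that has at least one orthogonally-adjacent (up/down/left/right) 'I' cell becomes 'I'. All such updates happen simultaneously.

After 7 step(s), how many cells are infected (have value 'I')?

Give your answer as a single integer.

Answer: 58

Derivation:
Step 0 (initial): 3 infected
Step 1: +11 new -> 14 infected
Step 2: +13 new -> 27 infected
Step 3: +15 new -> 42 infected
Step 4: +10 new -> 52 infected
Step 5: +3 new -> 55 infected
Step 6: +2 new -> 57 infected
Step 7: +1 new -> 58 infected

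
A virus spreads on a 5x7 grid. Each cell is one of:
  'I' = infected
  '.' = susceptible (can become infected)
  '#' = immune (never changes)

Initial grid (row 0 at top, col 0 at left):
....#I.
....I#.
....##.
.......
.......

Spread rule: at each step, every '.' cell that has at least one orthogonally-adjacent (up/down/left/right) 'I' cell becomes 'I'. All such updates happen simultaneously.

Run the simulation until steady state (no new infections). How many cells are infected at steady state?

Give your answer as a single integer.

Step 0 (initial): 2 infected
Step 1: +2 new -> 4 infected
Step 2: +4 new -> 8 infected
Step 3: +5 new -> 13 infected
Step 4: +7 new -> 20 infected
Step 5: +7 new -> 27 infected
Step 6: +3 new -> 30 infected
Step 7: +1 new -> 31 infected
Step 8: +0 new -> 31 infected

Answer: 31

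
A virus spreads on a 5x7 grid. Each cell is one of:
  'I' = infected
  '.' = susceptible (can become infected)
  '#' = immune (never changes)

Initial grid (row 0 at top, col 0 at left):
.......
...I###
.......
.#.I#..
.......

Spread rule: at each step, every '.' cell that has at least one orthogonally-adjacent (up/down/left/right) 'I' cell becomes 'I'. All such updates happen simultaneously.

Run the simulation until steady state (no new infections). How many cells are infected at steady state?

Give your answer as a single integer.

Step 0 (initial): 2 infected
Step 1: +5 new -> 7 infected
Step 2: +7 new -> 14 infected
Step 3: +7 new -> 21 infected
Step 4: +7 new -> 28 infected
Step 5: +2 new -> 30 infected
Step 6: +0 new -> 30 infected

Answer: 30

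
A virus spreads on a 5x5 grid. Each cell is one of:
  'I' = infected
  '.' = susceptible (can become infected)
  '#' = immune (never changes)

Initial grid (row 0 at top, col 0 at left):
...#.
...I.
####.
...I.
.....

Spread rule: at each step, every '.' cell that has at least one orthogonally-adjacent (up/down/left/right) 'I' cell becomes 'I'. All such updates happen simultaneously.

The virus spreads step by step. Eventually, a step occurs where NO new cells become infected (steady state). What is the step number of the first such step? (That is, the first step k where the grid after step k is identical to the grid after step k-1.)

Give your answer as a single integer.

Step 0 (initial): 2 infected
Step 1: +5 new -> 7 infected
Step 2: +7 new -> 14 infected
Step 3: +4 new -> 18 infected
Step 4: +2 new -> 20 infected
Step 5: +0 new -> 20 infected

Answer: 5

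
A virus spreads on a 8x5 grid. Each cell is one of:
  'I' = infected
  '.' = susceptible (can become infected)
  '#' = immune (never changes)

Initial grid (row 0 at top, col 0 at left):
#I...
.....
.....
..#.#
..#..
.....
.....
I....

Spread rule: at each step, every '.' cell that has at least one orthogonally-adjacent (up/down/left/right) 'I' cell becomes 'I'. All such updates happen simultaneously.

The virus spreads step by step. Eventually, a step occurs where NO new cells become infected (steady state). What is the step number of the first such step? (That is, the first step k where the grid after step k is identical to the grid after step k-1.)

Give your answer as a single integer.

Step 0 (initial): 2 infected
Step 1: +4 new -> 6 infected
Step 2: +7 new -> 13 infected
Step 3: +9 new -> 22 infected
Step 4: +7 new -> 29 infected
Step 5: +4 new -> 33 infected
Step 6: +2 new -> 35 infected
Step 7: +1 new -> 36 infected
Step 8: +0 new -> 36 infected

Answer: 8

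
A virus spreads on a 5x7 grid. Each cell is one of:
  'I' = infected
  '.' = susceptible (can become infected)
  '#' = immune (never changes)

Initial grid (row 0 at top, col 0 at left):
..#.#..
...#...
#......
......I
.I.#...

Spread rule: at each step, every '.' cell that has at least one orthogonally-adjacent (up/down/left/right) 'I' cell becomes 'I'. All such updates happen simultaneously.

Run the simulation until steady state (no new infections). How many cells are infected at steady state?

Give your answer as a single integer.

Step 0 (initial): 2 infected
Step 1: +6 new -> 8 infected
Step 2: +7 new -> 15 infected
Step 3: +7 new -> 22 infected
Step 4: +6 new -> 28 infected
Step 5: +1 new -> 29 infected
Step 6: +0 new -> 29 infected

Answer: 29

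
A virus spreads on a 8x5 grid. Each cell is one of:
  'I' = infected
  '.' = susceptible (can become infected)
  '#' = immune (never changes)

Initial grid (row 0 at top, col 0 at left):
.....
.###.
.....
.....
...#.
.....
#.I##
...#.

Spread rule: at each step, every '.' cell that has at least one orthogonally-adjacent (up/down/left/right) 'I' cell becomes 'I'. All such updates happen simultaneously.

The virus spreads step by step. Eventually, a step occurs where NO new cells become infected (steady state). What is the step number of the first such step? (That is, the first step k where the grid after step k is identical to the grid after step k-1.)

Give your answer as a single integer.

Answer: 11

Derivation:
Step 0 (initial): 1 infected
Step 1: +3 new -> 4 infected
Step 2: +4 new -> 8 infected
Step 3: +5 new -> 13 infected
Step 4: +5 new -> 18 infected
Step 5: +4 new -> 22 infected
Step 6: +2 new -> 24 infected
Step 7: +2 new -> 26 infected
Step 8: +2 new -> 28 infected
Step 9: +2 new -> 30 infected
Step 10: +1 new -> 31 infected
Step 11: +0 new -> 31 infected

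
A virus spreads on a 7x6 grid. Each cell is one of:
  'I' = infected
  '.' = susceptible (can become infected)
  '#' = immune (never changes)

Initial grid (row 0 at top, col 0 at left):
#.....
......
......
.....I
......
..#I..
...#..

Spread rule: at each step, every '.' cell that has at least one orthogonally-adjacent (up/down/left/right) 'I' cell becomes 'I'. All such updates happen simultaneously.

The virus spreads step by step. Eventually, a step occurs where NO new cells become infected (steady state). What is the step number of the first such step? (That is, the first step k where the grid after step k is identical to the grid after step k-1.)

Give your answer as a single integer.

Step 0 (initial): 2 infected
Step 1: +5 new -> 7 infected
Step 2: +7 new -> 14 infected
Step 3: +6 new -> 20 infected
Step 4: +6 new -> 26 infected
Step 5: +6 new -> 32 infected
Step 6: +5 new -> 37 infected
Step 7: +2 new -> 39 infected
Step 8: +0 new -> 39 infected

Answer: 8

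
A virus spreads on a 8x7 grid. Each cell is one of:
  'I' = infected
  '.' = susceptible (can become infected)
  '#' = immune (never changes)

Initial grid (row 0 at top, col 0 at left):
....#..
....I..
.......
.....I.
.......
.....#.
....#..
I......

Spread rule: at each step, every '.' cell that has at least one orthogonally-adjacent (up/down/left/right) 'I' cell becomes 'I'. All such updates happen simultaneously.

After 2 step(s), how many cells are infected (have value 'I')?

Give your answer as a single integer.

Step 0 (initial): 3 infected
Step 1: +9 new -> 12 infected
Step 2: +12 new -> 24 infected

Answer: 24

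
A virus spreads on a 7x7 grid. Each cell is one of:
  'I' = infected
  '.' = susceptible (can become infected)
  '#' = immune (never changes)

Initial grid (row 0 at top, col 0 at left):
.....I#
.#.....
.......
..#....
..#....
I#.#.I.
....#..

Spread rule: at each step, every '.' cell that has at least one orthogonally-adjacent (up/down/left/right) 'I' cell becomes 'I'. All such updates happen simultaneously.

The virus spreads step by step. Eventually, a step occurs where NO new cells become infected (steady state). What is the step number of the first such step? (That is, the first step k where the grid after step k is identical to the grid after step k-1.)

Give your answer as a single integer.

Answer: 6

Derivation:
Step 0 (initial): 3 infected
Step 1: +8 new -> 11 infected
Step 2: +11 new -> 22 infected
Step 3: +10 new -> 32 infected
Step 4: +8 new -> 40 infected
Step 5: +2 new -> 42 infected
Step 6: +0 new -> 42 infected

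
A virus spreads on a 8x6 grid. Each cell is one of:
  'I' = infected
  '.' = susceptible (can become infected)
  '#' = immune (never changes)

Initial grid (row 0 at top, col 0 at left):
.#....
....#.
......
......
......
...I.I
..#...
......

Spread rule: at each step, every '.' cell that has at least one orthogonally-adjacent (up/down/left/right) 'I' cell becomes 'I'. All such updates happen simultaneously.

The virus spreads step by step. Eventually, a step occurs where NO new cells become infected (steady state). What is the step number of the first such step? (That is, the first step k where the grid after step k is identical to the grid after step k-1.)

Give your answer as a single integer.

Step 0 (initial): 2 infected
Step 1: +6 new -> 8 infected
Step 2: +8 new -> 16 infected
Step 3: +9 new -> 25 infected
Step 4: +8 new -> 33 infected
Step 5: +6 new -> 39 infected
Step 6: +4 new -> 43 infected
Step 7: +1 new -> 44 infected
Step 8: +1 new -> 45 infected
Step 9: +0 new -> 45 infected

Answer: 9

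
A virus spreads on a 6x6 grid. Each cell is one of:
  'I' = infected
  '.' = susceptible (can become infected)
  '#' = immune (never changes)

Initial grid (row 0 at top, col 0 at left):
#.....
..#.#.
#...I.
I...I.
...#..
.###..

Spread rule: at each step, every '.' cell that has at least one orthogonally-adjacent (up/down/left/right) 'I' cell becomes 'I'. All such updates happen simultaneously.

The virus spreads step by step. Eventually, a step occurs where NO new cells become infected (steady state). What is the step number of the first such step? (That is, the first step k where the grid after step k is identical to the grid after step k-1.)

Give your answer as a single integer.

Answer: 5

Derivation:
Step 0 (initial): 3 infected
Step 1: +7 new -> 10 infected
Step 2: +9 new -> 19 infected
Step 3: +5 new -> 24 infected
Step 4: +4 new -> 28 infected
Step 5: +0 new -> 28 infected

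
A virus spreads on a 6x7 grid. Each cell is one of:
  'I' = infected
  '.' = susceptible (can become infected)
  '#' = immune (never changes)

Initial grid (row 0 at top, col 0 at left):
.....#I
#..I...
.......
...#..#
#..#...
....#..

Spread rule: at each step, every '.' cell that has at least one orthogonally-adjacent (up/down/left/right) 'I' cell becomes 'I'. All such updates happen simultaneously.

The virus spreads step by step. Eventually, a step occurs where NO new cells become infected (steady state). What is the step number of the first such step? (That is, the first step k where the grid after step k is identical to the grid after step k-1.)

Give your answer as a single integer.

Step 0 (initial): 2 infected
Step 1: +5 new -> 7 infected
Step 2: +7 new -> 14 infected
Step 3: +5 new -> 19 infected
Step 4: +6 new -> 25 infected
Step 5: +4 new -> 29 infected
Step 6: +4 new -> 33 infected
Step 7: +2 new -> 35 infected
Step 8: +0 new -> 35 infected

Answer: 8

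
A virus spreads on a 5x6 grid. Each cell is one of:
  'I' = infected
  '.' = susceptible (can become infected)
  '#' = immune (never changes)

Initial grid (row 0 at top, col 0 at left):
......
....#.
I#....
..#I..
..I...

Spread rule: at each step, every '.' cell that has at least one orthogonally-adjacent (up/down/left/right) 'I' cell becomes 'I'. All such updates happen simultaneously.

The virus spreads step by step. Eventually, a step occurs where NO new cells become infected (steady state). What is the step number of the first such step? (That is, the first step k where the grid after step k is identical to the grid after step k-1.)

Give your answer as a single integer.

Answer: 6

Derivation:
Step 0 (initial): 3 infected
Step 1: +6 new -> 9 infected
Step 2: +9 new -> 18 infected
Step 3: +5 new -> 23 infected
Step 4: +3 new -> 26 infected
Step 5: +1 new -> 27 infected
Step 6: +0 new -> 27 infected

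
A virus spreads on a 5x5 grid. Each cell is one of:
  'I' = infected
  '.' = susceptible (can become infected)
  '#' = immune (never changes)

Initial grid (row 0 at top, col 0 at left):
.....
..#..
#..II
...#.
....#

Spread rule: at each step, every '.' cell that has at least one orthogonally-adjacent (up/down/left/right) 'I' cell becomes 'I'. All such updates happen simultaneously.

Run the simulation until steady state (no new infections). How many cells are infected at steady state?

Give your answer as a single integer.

Step 0 (initial): 2 infected
Step 1: +4 new -> 6 infected
Step 2: +4 new -> 10 infected
Step 3: +4 new -> 14 infected
Step 4: +5 new -> 19 infected
Step 5: +2 new -> 21 infected
Step 6: +0 new -> 21 infected

Answer: 21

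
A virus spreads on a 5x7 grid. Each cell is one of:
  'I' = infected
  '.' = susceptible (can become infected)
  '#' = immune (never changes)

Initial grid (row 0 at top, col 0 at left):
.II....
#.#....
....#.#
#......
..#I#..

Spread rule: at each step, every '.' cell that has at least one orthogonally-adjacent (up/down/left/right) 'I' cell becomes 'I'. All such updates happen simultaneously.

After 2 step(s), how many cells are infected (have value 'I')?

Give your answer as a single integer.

Answer: 13

Derivation:
Step 0 (initial): 3 infected
Step 1: +4 new -> 7 infected
Step 2: +6 new -> 13 infected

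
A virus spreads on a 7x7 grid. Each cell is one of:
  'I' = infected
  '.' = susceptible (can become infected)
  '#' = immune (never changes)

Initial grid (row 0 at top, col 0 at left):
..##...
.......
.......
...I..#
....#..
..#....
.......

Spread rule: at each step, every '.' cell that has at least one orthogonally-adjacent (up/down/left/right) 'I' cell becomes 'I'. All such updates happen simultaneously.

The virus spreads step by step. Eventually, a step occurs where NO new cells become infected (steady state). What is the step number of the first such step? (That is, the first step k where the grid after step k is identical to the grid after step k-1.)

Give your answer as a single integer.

Answer: 7

Derivation:
Step 0 (initial): 1 infected
Step 1: +4 new -> 5 infected
Step 2: +7 new -> 12 infected
Step 3: +9 new -> 21 infected
Step 4: +11 new -> 32 infected
Step 5: +8 new -> 40 infected
Step 6: +4 new -> 44 infected
Step 7: +0 new -> 44 infected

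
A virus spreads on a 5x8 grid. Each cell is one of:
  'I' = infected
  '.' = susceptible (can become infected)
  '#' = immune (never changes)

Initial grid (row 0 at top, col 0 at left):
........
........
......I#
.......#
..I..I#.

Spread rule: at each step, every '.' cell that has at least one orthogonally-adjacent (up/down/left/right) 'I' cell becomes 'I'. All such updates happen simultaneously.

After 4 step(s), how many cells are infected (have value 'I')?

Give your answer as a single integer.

Step 0 (initial): 3 infected
Step 1: +8 new -> 11 infected
Step 2: +9 new -> 20 infected
Step 3: +7 new -> 27 infected
Step 4: +5 new -> 32 infected

Answer: 32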